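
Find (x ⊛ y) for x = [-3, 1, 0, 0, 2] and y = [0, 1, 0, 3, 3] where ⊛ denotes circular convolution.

(x ⊛ y)[n] = Σ(m=0 to 4) x[m] · y[(n-m) mod 5]

Computing each output sample:
(x ⊛ y)[0] = 5
(x ⊛ y)[1] = -3
(x ⊛ y)[2] = 7
(x ⊛ y)[3] = -3
(x ⊛ y)[4] = -6

x ⊛ y = [5, -3, 7, -3, -6]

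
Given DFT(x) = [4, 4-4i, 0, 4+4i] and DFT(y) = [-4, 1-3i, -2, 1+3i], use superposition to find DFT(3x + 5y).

By linearity: DFT(3x + 5y) = 3·DFT(x) + 5·DFT(y)
= 3·[4, 4-4i, 0, 4+4i] + 5·[-4, 1-3i, -2, 1+3i]

Computing element-wise:
Z[0] = 3·(4) + 5·(-4) = -8
Z[1] = 3·(4-4i) + 5·(1-3i) = 17-27i
Z[2] = 3·(0) + 5·(-2) = -10
Z[3] = 3·(4+4i) + 5·(1+3i) = 17+27i

DFT(3x + 5y) = 3·X + 5·Y = [-8, 17-27i, -10, 17+27i]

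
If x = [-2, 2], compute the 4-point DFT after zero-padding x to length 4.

Original 2-point DFT: [0, -4]
Zero-padded 4-point DFT provides frequency interpolation.

DFT_4([x, 0, ...]) = [0, -2-2i, -4, -2+2i]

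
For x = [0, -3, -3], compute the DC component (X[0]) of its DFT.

X[0] = Σ(n=0 to 2) x[n] · ω_3^0 = Σ x[n]
= (0) + (-3) + (-3)

X[0] = -6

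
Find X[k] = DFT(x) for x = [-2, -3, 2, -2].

X[k] = Σ(n=0 to 3) x[n] · ω_4^(nk)
where ω_4 = e^(-2πi/4)

Computing each X[k]:
X[0] = -5
X[1] = -4+1i
X[2] = 5
X[3] = -4-1i

X = [-5, -4+1i, 5, -4-1i]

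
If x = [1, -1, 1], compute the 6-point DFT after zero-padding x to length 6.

Original 3-point DFT: [1, 1.0000+1.7321i, 1.0000-1.7321i]
Zero-padded 6-point DFT provides frequency interpolation.

DFT_6([x, 0, ...]) = [1, 0, 1.0000+1.7321i, 3, 1.0000-1.7321i, 0]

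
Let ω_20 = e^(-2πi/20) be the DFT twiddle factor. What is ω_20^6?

ω_20^6 = e^(-2πi·6/20)
= cos(-2π·6/20) + i·sin(-2π·6/20)
= cos(-12π/20) + i·sin(-12π/20)

ω_20^6 = cos(-12π/20) + i·sin(-12π/20) = -0.3090-0.9511i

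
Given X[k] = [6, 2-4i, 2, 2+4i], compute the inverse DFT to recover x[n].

x[n] = (1/4) Σ(k=0 to 3) X[k] · e^(2πikn/4)

Computing each x[n]:
x[0] = 3
x[1] = 3
x[2] = 1
x[3] = -1

x = [3, 3, 1, -1]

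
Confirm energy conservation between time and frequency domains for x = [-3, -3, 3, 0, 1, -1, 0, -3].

Time domain:
Σ|x[n]|² = |-3|² + |-3|² + |3|² + |0|² + |1|² + |-1|² + |0|² + |-3|² = 38.0000

Frequency domain:
(1/8)Σ|X[k]|² = (1/8)(|-6|² + |-7.5355-3.7071i|² + |-5+1i|² + |-0.4645+2.2929i|² + |8|² + |-0.4645-2.2929i|² + |-5-1i|² + |-7.5355+3.7071i|²) = (1/8)·304.0000 = 38.0000

Both sides agree, confirming Parseval's theorem.

Σ|x[n]|² = (1/N)Σ|X[k]|² = 38.0000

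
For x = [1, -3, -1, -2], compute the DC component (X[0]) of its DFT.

X[0] = Σ(n=0 to 3) x[n] · ω_4^0 = Σ x[n]
= (1) + (-3) + (-1) + (-2)

X[0] = -5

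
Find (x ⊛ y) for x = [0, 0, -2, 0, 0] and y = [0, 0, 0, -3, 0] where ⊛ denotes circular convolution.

(x ⊛ y)[n] = Σ(m=0 to 4) x[m] · y[(n-m) mod 5]

Computing each output sample:
(x ⊛ y)[0] = 6
(x ⊛ y)[1] = 0
(x ⊛ y)[2] = 0
(x ⊛ y)[3] = 0
(x ⊛ y)[4] = 0

x ⊛ y = [6, 0, 0, 0, 0]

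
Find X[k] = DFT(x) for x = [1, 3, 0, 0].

X[k] = Σ(n=0 to 3) x[n] · ω_4^(nk)
where ω_4 = e^(-2πi/4)

Computing each X[k]:
X[0] = 4
X[1] = 1-3i
X[2] = -2
X[3] = 1+3i

X = [4, 1-3i, -2, 1+3i]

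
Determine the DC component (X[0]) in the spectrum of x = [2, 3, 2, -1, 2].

X[0] = Σ(n=0 to 4) x[n] · ω_5^0 = Σ x[n]
= (2) + (3) + (2) + (-1) + (2)

X[0] = 8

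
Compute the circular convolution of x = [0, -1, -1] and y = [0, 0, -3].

(x ⊛ y)[n] = Σ(m=0 to 2) x[m] · y[(n-m) mod 3]

Computing each output sample:
(x ⊛ y)[0] = 3
(x ⊛ y)[1] = 3
(x ⊛ y)[2] = 0

x ⊛ y = [3, 3, 0]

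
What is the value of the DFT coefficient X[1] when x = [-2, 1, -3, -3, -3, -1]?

X[1] = Σ(n=0 to 5) x[n] · ω_6^(1n) where ω_6 = e^(-2πi/6)
= (-2)·ω_6^0 + (1)·ω_6^1 + (-3)·ω_6^2 + (-3)·ω_6^3 + (-3)·ω_6^4 + (-1)·ω_6^5

X[1] = 4.0000-1.7321i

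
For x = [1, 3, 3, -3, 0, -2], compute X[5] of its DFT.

X[5] = Σ(n=0 to 5) x[n] · ω_6^(5n) where ω_6 = e^(-2πi/6)
= (1)·ω_6^0 + (3)·ω_6^5 + (3)·ω_6^10 + (-3)·ω_6^15 + (0)·ω_6^20 + (-2)·ω_6^25

X[5] = 3.0000+6.9282i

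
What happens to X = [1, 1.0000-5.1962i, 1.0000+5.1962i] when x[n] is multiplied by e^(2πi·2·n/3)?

Modulation property: DFT(ω_3^(-2n)·x[n]) = X[(k-2) mod 3], so circularly shift X by 2 positions.

X[k-2] = [1.0000-5.1962i, 1.0000+5.1962i, 1]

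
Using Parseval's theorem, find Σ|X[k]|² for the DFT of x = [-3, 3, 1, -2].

Parseval: Σ|x[n]|² = (1/N)Σ|X[k]|², so Σ|X[k]|² = N·Σ|x[n]|² = 4·23.0000

Σ|X[k]|² = N·Σ|x[n]|² = 4·23.0000 = 92.0000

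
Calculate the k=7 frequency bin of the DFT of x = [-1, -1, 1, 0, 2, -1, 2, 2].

X[7] = Σ(n=0 to 7) x[n] · ω_8^(7n) where ω_8 = e^(-2πi/8)
= (-1)·ω_8^0 + (-1)·ω_8^7 + (1)·ω_8^14 + (0)·ω_8^21 + (2)·ω_8^28 + (-1)·ω_8^35 + (2)·ω_8^42 + (2)·ω_8^49

X[7] = -1.5858-2.4142i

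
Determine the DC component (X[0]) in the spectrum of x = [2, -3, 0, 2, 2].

X[0] = Σ(n=0 to 4) x[n] · ω_5^0 = Σ x[n]
= (2) + (-3) + (0) + (2) + (2)

X[0] = 3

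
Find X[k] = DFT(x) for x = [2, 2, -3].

X[k] = Σ(n=0 to 2) x[n] · ω_3^(nk)
where ω_3 = e^(-2πi/3)

Computing each X[k]:
X[0] = 1
X[1] = 2.5000-4.3301i
X[2] = 2.5000+4.3301i

X = [1, 2.5000-4.3301i, 2.5000+4.3301i]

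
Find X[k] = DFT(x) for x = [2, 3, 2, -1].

X[k] = Σ(n=0 to 3) x[n] · ω_4^(nk)
where ω_4 = e^(-2πi/4)

Computing each X[k]:
X[0] = 6
X[1] = -4i
X[2] = 2
X[3] = 4i

X = [6, -4i, 2, 4i]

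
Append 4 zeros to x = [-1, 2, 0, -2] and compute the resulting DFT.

Original 4-point DFT: [-1, -1-4i, -1, -1+4i]
Zero-padded 8-point DFT provides frequency interpolation.

DFT_8([x, 0, ...]) = [-1, 1.8284, -1-4i, -3.8284, -1, -3.8284, -1+4i, 1.8284]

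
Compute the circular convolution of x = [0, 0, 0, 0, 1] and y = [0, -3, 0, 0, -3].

(x ⊛ y)[n] = Σ(m=0 to 4) x[m] · y[(n-m) mod 5]

Computing each output sample:
(x ⊛ y)[0] = -3
(x ⊛ y)[1] = 0
(x ⊛ y)[2] = 0
(x ⊛ y)[3] = -3
(x ⊛ y)[4] = 0

x ⊛ y = [-3, 0, 0, -3, 0]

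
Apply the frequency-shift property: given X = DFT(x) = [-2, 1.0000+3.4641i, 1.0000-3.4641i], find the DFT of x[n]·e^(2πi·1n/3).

Modulation property: DFT(ω_3^(-1n)·x[n]) = X[(k-1) mod 3], so circularly shift X by 1 positions.

X[k-1] = [1.0000-3.4641i, -2, 1.0000+3.4641i]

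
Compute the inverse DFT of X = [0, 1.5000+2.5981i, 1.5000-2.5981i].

x[n] = (1/3) Σ(k=0 to 2) X[k] · e^(2πikn/3)

Computing each x[n]:
x[0] = 1
x[1] = -2
x[2] = 1

x = [1, -2, 1]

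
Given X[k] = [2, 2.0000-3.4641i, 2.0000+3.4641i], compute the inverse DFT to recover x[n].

x[n] = (1/3) Σ(k=0 to 2) X[k] · e^(2πikn/3)

Computing each x[n]:
x[0] = 2
x[1] = 2
x[2] = -2

x = [2, 2, -2]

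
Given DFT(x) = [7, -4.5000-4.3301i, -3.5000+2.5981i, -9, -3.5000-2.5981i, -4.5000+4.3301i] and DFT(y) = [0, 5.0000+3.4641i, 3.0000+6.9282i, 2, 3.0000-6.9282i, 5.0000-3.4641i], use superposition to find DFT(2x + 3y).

By linearity: DFT(2x + 3y) = 2·DFT(x) + 3·DFT(y)
= 2·[7, -4.5000-4.3301i, -3.5000+2.5981i, -9, -3.5000-2.5981i, -4.5000+4.3301i] + 3·[0, 5.0000+3.4641i, 3.0000+6.9282i, 2, 3.0000-6.9282i, 5.0000-3.4641i]

Computing element-wise:
Z[0] = 2·(7) + 3·(0) = 14
Z[1] = 2·(-4.5000-4.3301i) + 3·(5.0000+3.4641i) = 6.0000+1.7321i
Z[2] = 2·(-3.5000+2.5981i) + 3·(3.0000+6.9282i) = 2.0000+25.9808i
Z[3] = 2·(-9) + 3·(2) = -12
Z[4] = 2·(-3.5000-2.5981i) + 3·(3.0000-6.9282i) = 2.0000-25.9808i
Z[5] = 2·(-4.5000+4.3301i) + 3·(5.0000-3.4641i) = 6.0000-1.7321i

DFT(2x + 3y) = 2·X + 3·Y = [14, 6.0000+1.7321i, 2.0000+25.9808i, -12, 2.0000-25.9808i, 6.0000-1.7321i]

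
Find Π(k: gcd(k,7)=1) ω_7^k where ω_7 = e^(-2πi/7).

The primitive 7th roots of unity are ω_7^k for k coprime to 7: k ∈ {1, 2, 3, 4, 5, 6}
Their product equals the constant term of the cyclotomic polynomial Φ_7(x) up to sign.
For n ≥ 3, the product of all primitive nth roots of unity is 1. (For n=1 it is 1; for n=2 it is -1.)

1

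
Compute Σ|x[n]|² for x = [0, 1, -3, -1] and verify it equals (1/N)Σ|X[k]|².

Time domain:
Σ|x[n]|² = |0|² + |1|² + |-3|² + |-1|² = 11.0000

Frequency domain:
(1/4)Σ|X[k]|² = (1/4)(|-3|² + |3-2i|² + |-3|² + |3+2i|²) = (1/4)·44.0000 = 11.0000

Both sides agree, confirming Parseval's theorem.

Σ|x[n]|² = (1/N)Σ|X[k]|² = 11.0000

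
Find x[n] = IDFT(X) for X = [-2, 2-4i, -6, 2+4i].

x[n] = (1/4) Σ(k=0 to 3) X[k] · e^(2πikn/4)

Computing each x[n]:
x[0] = -1
x[1] = 3
x[2] = -3
x[3] = -1

x = [-1, 3, -3, -1]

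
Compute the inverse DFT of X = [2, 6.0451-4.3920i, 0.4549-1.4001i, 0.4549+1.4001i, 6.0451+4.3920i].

x[n] = (1/5) Σ(k=0 to 4) X[k] · e^(2πikn/5)

Computing each x[n]:
x[0] = 3
x[1] = 3
x[2] = -1
x[3] = -2
x[4] = -1

x = [3, 3, -1, -2, -1]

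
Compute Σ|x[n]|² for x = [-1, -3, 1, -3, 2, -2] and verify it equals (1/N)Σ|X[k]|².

Time domain:
Σ|x[n]|² = |-1|² + |-3|² + |1|² + |-3|² + |2|² + |-2|² = 28.0000

Frequency domain:
(1/6)Σ|X[k]|² = (1/6)(|-6|² + |-2.0000+1.7321i|² + |-3|² + |10|² + |-3|² + |-2.0000-1.7321i|²) = (1/6)·168.0000 = 28.0000

Both sides agree, confirming Parseval's theorem.

Σ|x[n]|² = (1/N)Σ|X[k]|² = 28.0000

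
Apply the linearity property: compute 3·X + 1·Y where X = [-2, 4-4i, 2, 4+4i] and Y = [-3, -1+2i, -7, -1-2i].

By linearity: DFT(3x + 1y) = 3·DFT(x) + 1·DFT(y)
= 3·[-2, 4-4i, 2, 4+4i] + 1·[-3, -1+2i, -7, -1-2i]

Computing element-wise:
Z[0] = 3·(-2) + 1·(-3) = -9
Z[1] = 3·(4-4i) + 1·(-1+2i) = 11-10i
Z[2] = 3·(2) + 1·(-7) = -1
Z[3] = 3·(4+4i) + 1·(-1-2i) = 11+10i

DFT(3x + 1y) = 3·X + 1·Y = [-9, 11-10i, -1, 11+10i]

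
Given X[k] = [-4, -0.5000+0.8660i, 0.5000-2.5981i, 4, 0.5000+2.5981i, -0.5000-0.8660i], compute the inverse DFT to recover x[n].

x[n] = (1/6) Σ(k=0 to 5) X[k] · e^(2πikn/6)

Computing each x[n]:
x[0] = 0
x[1] = -1
x[2] = -1
x[3] = -1
x[4] = 1
x[5] = -2

x = [0, -1, -1, -1, 1, -2]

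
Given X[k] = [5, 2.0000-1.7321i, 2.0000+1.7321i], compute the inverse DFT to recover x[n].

x[n] = (1/3) Σ(k=0 to 2) X[k] · e^(2πikn/3)

Computing each x[n]:
x[0] = 3
x[1] = 2
x[2] = 0

x = [3, 2, 0]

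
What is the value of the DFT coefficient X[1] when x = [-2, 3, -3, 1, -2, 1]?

X[1] = Σ(n=0 to 5) x[n] · ω_6^(1n) where ω_6 = e^(-2πi/6)
= (-2)·ω_6^0 + (3)·ω_6^1 + (-3)·ω_6^2 + (1)·ω_6^3 + (-2)·ω_6^4 + (1)·ω_6^5

X[1] = 1.5000-0.8660i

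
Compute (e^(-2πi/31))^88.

Since ω_31^31 = 1, powers reduce modulo 31.
88 mod 31 = 26
So ω_31^88 = ω_31^26 = e^(-2πi·26/31)

ω_31^88 = ω_31^26 = 0.5290+0.8486i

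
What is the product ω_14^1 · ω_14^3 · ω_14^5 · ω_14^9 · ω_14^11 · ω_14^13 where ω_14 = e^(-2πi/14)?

The primitive 14th roots of unity are ω_14^k for k coprime to 14: k ∈ {1, 3, 5, 9, 11, 13}
Their product equals the constant term of the cyclotomic polynomial Φ_14(x) up to sign.
For n ≥ 3, the product of all primitive nth roots of unity is 1. (For n=1 it is 1; for n=2 it is -1.)

1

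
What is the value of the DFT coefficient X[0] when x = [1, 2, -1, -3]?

X[0] = Σ(n=0 to 3) x[n] · ω_4^0 = Σ x[n]
= (1) + (2) + (-1) + (-3)

X[0] = -1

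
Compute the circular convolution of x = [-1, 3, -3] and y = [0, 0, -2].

(x ⊛ y)[n] = Σ(m=0 to 2) x[m] · y[(n-m) mod 3]

Computing each output sample:
(x ⊛ y)[0] = -6
(x ⊛ y)[1] = 6
(x ⊛ y)[2] = 2

x ⊛ y = [-6, 6, 2]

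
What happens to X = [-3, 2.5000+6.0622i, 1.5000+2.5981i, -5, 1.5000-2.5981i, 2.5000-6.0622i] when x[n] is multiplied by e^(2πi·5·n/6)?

Modulation property: DFT(ω_6^(-5n)·x[n]) = X[(k-5) mod 6], so circularly shift X by 5 positions.

X[k-5] = [2.5000+6.0622i, 1.5000+2.5981i, -5, 1.5000-2.5981i, 2.5000-6.0622i, -3]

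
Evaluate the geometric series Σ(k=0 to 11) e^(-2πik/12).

Sum of all nth roots of unity equals 0 for n > 1 (geometric series with r ≠ 1).

0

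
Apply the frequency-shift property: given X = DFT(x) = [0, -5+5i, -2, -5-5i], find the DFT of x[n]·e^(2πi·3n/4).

Modulation property: DFT(ω_4^(-3n)·x[n]) = X[(k-3) mod 4], so circularly shift X by 3 positions.

X[k-3] = [-5+5i, -2, -5-5i, 0]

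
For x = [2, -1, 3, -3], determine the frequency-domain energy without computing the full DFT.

Parseval: Σ|x[n]|² = (1/N)Σ|X[k]|², so Σ|X[k]|² = N·Σ|x[n]|² = 4·23.0000

Σ|X[k]|² = N·Σ|x[n]|² = 4·23.0000 = 92.0000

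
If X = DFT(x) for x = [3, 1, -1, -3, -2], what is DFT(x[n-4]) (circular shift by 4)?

Time shift by 4: X_shifted[k] = ω_5^(4k) · X[k]
Shifted x = [1, -1, -3, -2, 3]

DFT(x[n-4]) = [-2, 5.6631+4.3920i, -2.1631+1.4001i, -2.1631-1.4001i, 5.6631-4.3920i]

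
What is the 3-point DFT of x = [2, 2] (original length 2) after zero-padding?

Original 2-point DFT: [4, 0]
Zero-padded 3-point DFT provides frequency interpolation.

DFT_3([x, 0, ...]) = [4, 1.0000-1.7321i, 1.0000+1.7321i]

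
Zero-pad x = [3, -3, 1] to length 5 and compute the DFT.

Original 3-point DFT: [1, 4.0000+3.4641i, 4.0000-3.4641i]
Zero-padded 5-point DFT provides frequency interpolation.

DFT_5([x, 0, ...]) = [1, 1.2639+2.2654i, 5.7361+2.7144i, 5.7361-2.7144i, 1.2639-2.2654i]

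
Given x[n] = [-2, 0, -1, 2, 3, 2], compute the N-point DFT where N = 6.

X[k] = Σ(n=0 to 5) x[n] · ω_6^(nk)
where ω_6 = e^(-2πi/6)

Computing each X[k]:
X[0] = 4
X[1] = -4.0000+5.1962i
X[2] = -2.0000-1.7321i
X[3] = -4
X[4] = -2.0000+1.7321i
X[5] = -4.0000-5.1962i

X = [4, -4.0000+5.1962i, -2.0000-1.7321i, -4, -2.0000+1.7321i, -4.0000-5.1962i]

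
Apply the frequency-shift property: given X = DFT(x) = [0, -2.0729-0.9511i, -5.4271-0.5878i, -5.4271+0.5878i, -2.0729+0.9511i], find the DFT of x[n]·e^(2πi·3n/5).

Modulation property: DFT(ω_5^(-3n)·x[n]) = X[(k-3) mod 5], so circularly shift X by 3 positions.

X[k-3] = [-5.4271-0.5878i, -5.4271+0.5878i, -2.0729+0.9511i, 0, -2.0729-0.9511i]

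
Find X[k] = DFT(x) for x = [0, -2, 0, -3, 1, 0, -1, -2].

X[k] = Σ(n=0 to 7) x[n] · ω_8^(nk)
where ω_8 = e^(-2πi/8)

Computing each X[k]:
X[0] = -7
X[1] = -1.7071+1.1213i
X[2] = 2-3i
X[3] = -0.2929+3.1213i
X[4] = 7
X[5] = -0.2929-3.1213i
X[6] = 2+3i
X[7] = -1.7071-1.1213i

X = [-7, -1.7071+1.1213i, 2-3i, -0.2929+3.1213i, 7, -0.2929-3.1213i, 2+3i, -1.7071-1.1213i]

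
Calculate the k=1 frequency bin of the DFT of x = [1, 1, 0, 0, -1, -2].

X[1] = Σ(n=0 to 5) x[n] · ω_6^(1n) where ω_6 = e^(-2πi/6)
= (1)·ω_6^0 + (1)·ω_6^1 + (0)·ω_6^2 + (0)·ω_6^3 + (-1)·ω_6^4 + (-2)·ω_6^5

X[1] = 1.0000-3.4641i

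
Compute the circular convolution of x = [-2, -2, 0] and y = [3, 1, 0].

(x ⊛ y)[n] = Σ(m=0 to 2) x[m] · y[(n-m) mod 3]

Computing each output sample:
(x ⊛ y)[0] = -6
(x ⊛ y)[1] = -8
(x ⊛ y)[2] = -2

x ⊛ y = [-6, -8, -2]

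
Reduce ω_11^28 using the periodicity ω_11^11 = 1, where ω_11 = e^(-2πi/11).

Since ω_11^11 = 1, powers reduce modulo 11.
28 mod 11 = 6
So ω_11^28 = ω_11^6 = e^(-2πi·6/11)

ω_11^28 = ω_11^6 = -0.9595+0.2817i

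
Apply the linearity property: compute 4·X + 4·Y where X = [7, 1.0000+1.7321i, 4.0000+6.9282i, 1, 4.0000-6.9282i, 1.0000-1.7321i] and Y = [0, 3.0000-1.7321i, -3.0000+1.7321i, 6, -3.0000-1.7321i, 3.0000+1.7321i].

By linearity: DFT(4x + 4y) = 4·DFT(x) + 4·DFT(y)
= 4·[7, 1.0000+1.7321i, 4.0000+6.9282i, 1, 4.0000-6.9282i, 1.0000-1.7321i] + 4·[0, 3.0000-1.7321i, -3.0000+1.7321i, 6, -3.0000-1.7321i, 3.0000+1.7321i]

Computing element-wise:
Z[0] = 4·(7) + 4·(0) = 28
Z[1] = 4·(1.0000+1.7321i) + 4·(3.0000-1.7321i) = 16
Z[2] = 4·(4.0000+6.9282i) + 4·(-3.0000+1.7321i) = 4.0000+34.6412i
Z[3] = 4·(1) + 4·(6) = 28
Z[4] = 4·(4.0000-6.9282i) + 4·(-3.0000-1.7321i) = 4.0000-34.6412i
Z[5] = 4·(1.0000-1.7321i) + 4·(3.0000+1.7321i) = 16

DFT(4x + 4y) = 4·X + 4·Y = [28, 16, 4.0000+34.6412i, 28, 4.0000-34.6412i, 16]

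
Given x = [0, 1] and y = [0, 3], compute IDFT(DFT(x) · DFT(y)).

(x ⊛ y)[n] = Σ(m=0 to 1) x[m] · y[(n-m) mod 2]

Computing each output sample:
(x ⊛ y)[0] = 3
(x ⊛ y)[1] = 0

x ⊛ y = [3, 0]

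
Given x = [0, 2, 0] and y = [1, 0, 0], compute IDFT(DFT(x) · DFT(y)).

(x ⊛ y)[n] = Σ(m=0 to 2) x[m] · y[(n-m) mod 3]

Computing each output sample:
(x ⊛ y)[0] = 0
(x ⊛ y)[1] = 2
(x ⊛ y)[2] = 0

x ⊛ y = [0, 2, 0]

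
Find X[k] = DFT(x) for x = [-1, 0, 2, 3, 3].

X[k] = Σ(n=0 to 4) x[n] · ω_5^(nk)
where ω_5 = e^(-2πi/5)

Computing each X[k]:
X[0] = 7
X[1] = -4.1180+3.4410i
X[2] = -1.8820+0.8123i
X[3] = -1.8820-0.8123i
X[4] = -4.1180-3.4410i

X = [7, -4.1180+3.4410i, -1.8820+0.8123i, -1.8820-0.8123i, -4.1180-3.4410i]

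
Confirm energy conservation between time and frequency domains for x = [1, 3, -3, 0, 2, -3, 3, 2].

Time domain:
Σ|x[n]|² = |1|² + |3|² + |-3|² + |0|² + |2|² + |-3|² + |3|² + |2|² = 45.0000

Frequency domain:
(1/8)Σ|X[k]|² = (1/8)(|5|² + |4.6569+3.1716i|² + |3+2i|² + |-6.6569-8.8284i|² + |1|² + |-6.6569+8.8284i|² + |3-2i|² + |4.6569-3.1716i|²) = (1/8)·360.0000 = 45.0000

Both sides agree, confirming Parseval's theorem.

Σ|x[n]|² = (1/N)Σ|X[k]|² = 45.0000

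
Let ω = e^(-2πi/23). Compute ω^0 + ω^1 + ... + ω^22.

Sum of all nth roots of unity equals 0 for n > 1 (geometric series with r ≠ 1).

0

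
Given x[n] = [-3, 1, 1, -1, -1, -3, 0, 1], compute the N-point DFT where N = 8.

X[k] = Σ(n=0 to 7) x[n] · ω_8^(nk)
where ω_8 = e^(-2πi/8)

Computing each X[k]:
X[0] = -5
X[1] = 2.2426-2.4142i
X[2] = -5+2i
X[3] = -6.2426-0.4142i
X[4] = -1
X[5] = -6.2426+0.4142i
X[6] = -5-2i
X[7] = 2.2426+2.4142i

X = [-5, 2.2426-2.4142i, -5+2i, -6.2426-0.4142i, -1, -6.2426+0.4142i, -5-2i, 2.2426+2.4142i]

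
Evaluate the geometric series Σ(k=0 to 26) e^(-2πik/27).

Sum of all nth roots of unity equals 0 for n > 1 (geometric series with r ≠ 1).

0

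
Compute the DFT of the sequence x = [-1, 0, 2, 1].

X[k] = Σ(n=0 to 3) x[n] · ω_4^(nk)
where ω_4 = e^(-2πi/4)

Computing each X[k]:
X[0] = 2
X[1] = -3+1i
X[2] = 0
X[3] = -3-1i

X = [2, -3+1i, 0, -3-1i]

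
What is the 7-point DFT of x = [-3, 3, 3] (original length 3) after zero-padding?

Original 3-point DFT: [3, -6, -6]
Zero-padded 7-point DFT provides frequency interpolation.

DFT_7([x, 0, ...]) = [3, -1.7971-5.2703i, -6.3705-1.6231i, -3.8324+1.0438i, -3.8324-1.0438i, -6.3705+1.6231i, -1.7971+5.2703i]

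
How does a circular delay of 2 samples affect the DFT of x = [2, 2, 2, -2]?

Time shift by 2: X_shifted[k] = ω_4^(2k) · X[k]
Shifted x = [2, -2, 2, 2]

DFT(x[n-2]) = [4, 4i, 4, -4i]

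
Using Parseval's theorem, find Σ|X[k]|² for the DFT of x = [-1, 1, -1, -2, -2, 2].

Parseval: Σ|x[n]|² = (1/N)Σ|X[k]|², so Σ|X[k]|² = N·Σ|x[n]|² = 6·15.0000

Σ|X[k]|² = N·Σ|x[n]|² = 6·15.0000 = 90.0000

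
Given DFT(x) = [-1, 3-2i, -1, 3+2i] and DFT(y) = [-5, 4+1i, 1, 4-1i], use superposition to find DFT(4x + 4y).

By linearity: DFT(4x + 4y) = 4·DFT(x) + 4·DFT(y)
= 4·[-1, 3-2i, -1, 3+2i] + 4·[-5, 4+1i, 1, 4-1i]

Computing element-wise:
Z[0] = 4·(-1) + 4·(-5) = -24
Z[1] = 4·(3-2i) + 4·(4+1i) = 28-4i
Z[2] = 4·(-1) + 4·(1) = 0
Z[3] = 4·(3+2i) + 4·(4-1i) = 28+4i

DFT(4x + 4y) = 4·X + 4·Y = [-24, 28-4i, 0, 28+4i]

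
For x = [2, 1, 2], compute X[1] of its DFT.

X[1] = Σ(n=0 to 2) x[n] · ω_3^(1n) where ω_3 = e^(-2πi/3)
= (2)·ω_3^0 + (1)·ω_3^1 + (2)·ω_3^2

X[1] = 0.5000+0.8660i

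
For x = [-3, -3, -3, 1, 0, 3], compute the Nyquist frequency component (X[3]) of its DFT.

X[3] = Σ(n=0 to 5) x[n] · ω_6^(3n) where ω_6 = e^(-2πi/6)
= (-3)·ω_6^0 + (-3)·ω_6^3 + (-3)·ω_6^6 + (1)·ω_6^9 + (0)·ω_6^12 + (3)·ω_6^15

X[3] = -7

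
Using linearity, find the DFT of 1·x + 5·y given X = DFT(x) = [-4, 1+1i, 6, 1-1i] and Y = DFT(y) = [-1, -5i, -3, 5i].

By linearity: DFT(1x + 5y) = 1·DFT(x) + 5·DFT(y)
= 1·[-4, 1+1i, 6, 1-1i] + 5·[-1, -5i, -3, 5i]

Computing element-wise:
Z[0] = 1·(-4) + 5·(-1) = -9
Z[1] = 1·(1+1i) + 5·(-5i) = 1-24i
Z[2] = 1·(6) + 5·(-3) = -9
Z[3] = 1·(1-1i) + 5·(5i) = 1+24i

DFT(1x + 5y) = 1·X + 5·Y = [-9, 1-24i, -9, 1+24i]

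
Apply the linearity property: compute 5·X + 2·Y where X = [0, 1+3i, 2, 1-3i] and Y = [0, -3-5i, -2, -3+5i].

By linearity: DFT(5x + 2y) = 5·DFT(x) + 2·DFT(y)
= 5·[0, 1+3i, 2, 1-3i] + 2·[0, -3-5i, -2, -3+5i]

Computing element-wise:
Z[0] = 5·(0) + 2·(0) = 0
Z[1] = 5·(1+3i) + 2·(-3-5i) = -1+5i
Z[2] = 5·(2) + 2·(-2) = 6
Z[3] = 5·(1-3i) + 2·(-3+5i) = -1-5i

DFT(5x + 2y) = 5·X + 2·Y = [0, -1+5i, 6, -1-5i]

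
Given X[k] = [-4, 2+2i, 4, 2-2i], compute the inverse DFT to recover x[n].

x[n] = (1/4) Σ(k=0 to 3) X[k] · e^(2πikn/4)

Computing each x[n]:
x[0] = 1
x[1] = -3
x[2] = -1
x[3] = -1

x = [1, -3, -1, -1]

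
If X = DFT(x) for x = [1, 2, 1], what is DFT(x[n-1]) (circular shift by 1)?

Time shift by 1: X_shifted[k] = ω_3^(1k) · X[k]
Shifted x = [1, 1, 2]

DFT(x[n-1]) = [4, -0.5000+0.8660i, -0.5000-0.8660i]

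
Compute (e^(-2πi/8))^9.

Since ω_8^8 = 1, powers reduce modulo 8.
9 mod 8 = 1
So ω_8^9 = ω_8^1 = e^(-2πi·1/8)

ω_8^9 = ω_8^1 = 0.7071-0.7071i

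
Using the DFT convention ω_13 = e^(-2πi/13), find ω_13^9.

ω_13^9 = e^(-2πi·9/13)
= cos(-2π·9/13) + i·sin(-2π·9/13)
= cos(-18π/13) + i·sin(-18π/13)

ω_13^9 = cos(-18π/13) + i·sin(-18π/13) = -0.3546+0.9350i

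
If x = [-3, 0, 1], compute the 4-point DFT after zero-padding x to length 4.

Original 3-point DFT: [-2, -3.5000+0.8660i, -3.5000-0.8660i]
Zero-padded 4-point DFT provides frequency interpolation.

DFT_4([x, 0, ...]) = [-2, -4, -2, -4]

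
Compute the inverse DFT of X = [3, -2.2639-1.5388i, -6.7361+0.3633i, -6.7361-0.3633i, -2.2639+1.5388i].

x[n] = (1/5) Σ(k=0 to 4) X[k] · e^(2πikn/5)

Computing each x[n]:
x[0] = -3
x[1] = 3
x[2] = 1
x[3] = 0
x[4] = 2

x = [-3, 3, 1, 0, 2]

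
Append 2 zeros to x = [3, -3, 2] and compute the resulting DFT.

Original 3-point DFT: [2, 3.5000+4.3301i, 3.5000-4.3301i]
Zero-padded 5-point DFT provides frequency interpolation.

DFT_5([x, 0, ...]) = [2, 0.4549+1.6776i, 6.0451+3.6655i, 6.0451-3.6655i, 0.4549-1.6776i]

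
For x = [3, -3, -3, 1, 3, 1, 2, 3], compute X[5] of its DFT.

X[5] = Σ(n=0 to 7) x[n] · ω_8^(5n) where ω_8 = e^(-2πi/8)
= (3)·ω_8^0 + (-3)·ω_8^5 + (-3)·ω_8^10 + (1)·ω_8^15 + (3)·ω_8^20 + (1)·ω_8^25 + (2)·ω_8^30 + (3)·ω_8^35

X[5] = 1.4142+0.7574i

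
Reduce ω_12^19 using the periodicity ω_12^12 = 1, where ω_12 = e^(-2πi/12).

Since ω_12^12 = 1, powers reduce modulo 12.
19 mod 12 = 7
So ω_12^19 = ω_12^7 = e^(-2πi·7/12)

ω_12^19 = ω_12^7 = -0.8660+0.5000i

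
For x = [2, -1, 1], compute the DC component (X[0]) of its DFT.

X[0] = Σ(n=0 to 2) x[n] · ω_3^0 = Σ x[n]
= (2) + (-1) + (1)

X[0] = 2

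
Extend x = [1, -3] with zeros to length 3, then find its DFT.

Original 2-point DFT: [-2, 4]
Zero-padded 3-point DFT provides frequency interpolation.

DFT_3([x, 0, ...]) = [-2, 2.5000+2.5981i, 2.5000-2.5981i]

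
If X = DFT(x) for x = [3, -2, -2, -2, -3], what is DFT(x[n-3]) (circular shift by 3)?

Time shift by 3: X_shifted[k] = ω_5^(3k) · X[k]
Shifted x = [-2, -2, -3, 3, -2]

DFT(x[n-3]) = [-6, -3.2361+3.5267i, 1.2361-5.7063i, 1.2361+5.7063i, -3.2361-3.5267i]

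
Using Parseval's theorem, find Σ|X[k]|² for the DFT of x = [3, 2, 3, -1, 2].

Parseval: Σ|x[n]|² = (1/N)Σ|X[k]|², so Σ|X[k]|² = N·Σ|x[n]|² = 5·27.0000

Σ|X[k]|² = N·Σ|x[n]|² = 5·27.0000 = 135.0000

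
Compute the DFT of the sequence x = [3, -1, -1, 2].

X[k] = Σ(n=0 to 3) x[n] · ω_4^(nk)
where ω_4 = e^(-2πi/4)

Computing each X[k]:
X[0] = 3
X[1] = 4+3i
X[2] = 1
X[3] = 4-3i

X = [3, 4+3i, 1, 4-3i]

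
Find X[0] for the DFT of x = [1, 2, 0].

X[0] = Σ(n=0 to 2) x[n] · ω_3^0 = Σ x[n]
= (1) + (2) + (0)

X[0] = 3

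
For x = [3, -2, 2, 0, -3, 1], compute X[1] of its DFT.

X[1] = Σ(n=0 to 5) x[n] · ω_6^(1n) where ω_6 = e^(-2πi/6)
= (3)·ω_6^0 + (-2)·ω_6^1 + (2)·ω_6^2 + (0)·ω_6^3 + (-3)·ω_6^4 + (1)·ω_6^5

X[1] = 3.0000-1.7321i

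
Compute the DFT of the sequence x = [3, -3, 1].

X[k] = Σ(n=0 to 2) x[n] · ω_3^(nk)
where ω_3 = e^(-2πi/3)

Computing each X[k]:
X[0] = 1
X[1] = 4.0000+3.4641i
X[2] = 4.0000-3.4641i

X = [1, 4.0000+3.4641i, 4.0000-3.4641i]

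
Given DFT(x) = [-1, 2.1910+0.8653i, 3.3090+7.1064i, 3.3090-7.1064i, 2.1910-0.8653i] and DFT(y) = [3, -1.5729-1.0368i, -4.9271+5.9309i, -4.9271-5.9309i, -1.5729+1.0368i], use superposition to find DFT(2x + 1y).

By linearity: DFT(2x + 1y) = 2·DFT(x) + 1·DFT(y)
= 2·[-1, 2.1910+0.8653i, 3.3090+7.1064i, 3.3090-7.1064i, 2.1910-0.8653i] + 1·[3, -1.5729-1.0368i, -4.9271+5.9309i, -4.9271-5.9309i, -1.5729+1.0368i]

Computing element-wise:
Z[0] = 2·(-1) + 1·(3) = 1
Z[1] = 2·(2.1910+0.8653i) + 1·(-1.5729-1.0368i) = 2.8091+0.6938i
Z[2] = 2·(3.3090+7.1064i) + 1·(-4.9271+5.9309i) = 1.6909+20.1437i
Z[3] = 2·(3.3090-7.1064i) + 1·(-4.9271-5.9309i) = 1.6909-20.1437i
Z[4] = 2·(2.1910-0.8653i) + 1·(-1.5729+1.0368i) = 2.8091-0.6938i

DFT(2x + 1y) = 2·X + 1·Y = [1, 2.8091+0.6938i, 1.6909+20.1437i, 1.6909-20.1437i, 2.8091-0.6938i]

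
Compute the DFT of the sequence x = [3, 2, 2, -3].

X[k] = Σ(n=0 to 3) x[n] · ω_4^(nk)
where ω_4 = e^(-2πi/4)

Computing each X[k]:
X[0] = 4
X[1] = 1-5i
X[2] = 6
X[3] = 1+5i

X = [4, 1-5i, 6, 1+5i]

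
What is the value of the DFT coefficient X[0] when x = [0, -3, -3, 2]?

X[0] = Σ(n=0 to 3) x[n] · ω_4^0 = Σ x[n]
= (0) + (-3) + (-3) + (2)

X[0] = -4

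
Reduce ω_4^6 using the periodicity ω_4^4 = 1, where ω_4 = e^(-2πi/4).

Since ω_4^4 = 1, powers reduce modulo 4.
6 mod 4 = 2
So ω_4^6 = ω_4^2 = e^(-2πi·2/4)

ω_4^6 = ω_4^2 = -1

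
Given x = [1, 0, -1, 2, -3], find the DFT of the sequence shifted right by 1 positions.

Time shift by 1: X_shifted[k] = ω_5^(1k) · X[k]
Shifted x = [-3, 1, 0, -1, 2]

DFT(x[n-1]) = [-1, -1.2639+0.3633i, -5.7361+1.5388i, -5.7361-1.5388i, -1.2639-0.3633i]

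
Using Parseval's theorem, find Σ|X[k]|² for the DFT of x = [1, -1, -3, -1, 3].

Parseval: Σ|x[n]|² = (1/N)Σ|X[k]|², so Σ|X[k]|² = N·Σ|x[n]|² = 5·21.0000

Σ|X[k]|² = N·Σ|x[n]|² = 5·21.0000 = 105.0000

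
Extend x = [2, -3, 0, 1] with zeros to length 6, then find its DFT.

Original 4-point DFT: [0, 2+4i, 4, 2-4i]
Zero-padded 6-point DFT provides frequency interpolation.

DFT_6([x, 0, ...]) = [0, -0.5000+2.5981i, 4.5000+2.5981i, 4, 4.5000-2.5981i, -0.5000-2.5981i]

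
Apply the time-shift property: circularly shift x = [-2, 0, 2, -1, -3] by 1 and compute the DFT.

Time shift by 1: X_shifted[k] = ω_5^(1k) · X[k]
Shifted x = [-3, -2, 0, 2, -1]

DFT(x[n-1]) = [-4, -5.5451+2.1266i, 0.0451-1.3143i, 0.0451+1.3143i, -5.5451-2.1266i]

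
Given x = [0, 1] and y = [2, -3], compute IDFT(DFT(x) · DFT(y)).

(x ⊛ y)[n] = Σ(m=0 to 1) x[m] · y[(n-m) mod 2]

Computing each output sample:
(x ⊛ y)[0] = -3
(x ⊛ y)[1] = 2

x ⊛ y = [-3, 2]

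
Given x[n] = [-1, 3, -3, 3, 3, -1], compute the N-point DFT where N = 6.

X[k] = Σ(n=0 to 5) x[n] · ω_6^(nk)
where ω_6 = e^(-2πi/6)

Computing each X[k]:
X[0] = 4
X[1] = -3.0000+1.7321i
X[2] = 1.0000-8.6603i
X[3] = -6
X[4] = 1.0000+8.6603i
X[5] = -3.0000-1.7321i

X = [4, -3.0000+1.7321i, 1.0000-8.6603i, -6, 1.0000+8.6603i, -3.0000-1.7321i]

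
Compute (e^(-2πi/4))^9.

Since ω_4^4 = 1, powers reduce modulo 4.
9 mod 4 = 1
So ω_4^9 = ω_4^1 = e^(-2πi·1/4)

ω_4^9 = ω_4^1 = -1i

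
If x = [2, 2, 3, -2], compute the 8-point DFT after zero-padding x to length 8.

Original 4-point DFT: [5, -1-4i, 5, -1+4i]
Zero-padded 8-point DFT provides frequency interpolation.

DFT_8([x, 0, ...]) = [5, 4.8284-3.0000i, -1-4i, -0.8284+3.0000i, 5, -0.8284-3.0000i, -1+4i, 4.8284+3.0000i]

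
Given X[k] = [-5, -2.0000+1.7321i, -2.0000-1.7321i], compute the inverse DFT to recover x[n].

x[n] = (1/3) Σ(k=0 to 2) X[k] · e^(2πikn/3)

Computing each x[n]:
x[0] = -3
x[1] = -2
x[2] = 0

x = [-3, -2, 0]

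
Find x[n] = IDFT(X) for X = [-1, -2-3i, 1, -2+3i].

x[n] = (1/4) Σ(k=0 to 3) X[k] · e^(2πikn/4)

Computing each x[n]:
x[0] = -1
x[1] = 1
x[2] = 1
x[3] = -2

x = [-1, 1, 1, -2]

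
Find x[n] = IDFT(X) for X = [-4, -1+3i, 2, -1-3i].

x[n] = (1/4) Σ(k=0 to 3) X[k] · e^(2πikn/4)

Computing each x[n]:
x[0] = -1
x[1] = -3
x[2] = 0
x[3] = 0

x = [-1, -3, 0, 0]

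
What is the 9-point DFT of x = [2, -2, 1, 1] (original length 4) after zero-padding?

Original 4-point DFT: [2, 1+3i, 4, 1-3i]
Zero-padded 9-point DFT provides frequency interpolation.

DFT_9([x, 0, ...]) = [2, 0.1416-0.5653i, 0.2130+2.4936i, 3.5000+2.5981i, 4.1454+0.4608i, 4.1454-0.4608i, 3.5000-2.5981i, 0.2130-2.4936i, 0.1416+0.5653i]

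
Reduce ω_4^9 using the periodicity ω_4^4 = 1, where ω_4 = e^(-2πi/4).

Since ω_4^4 = 1, powers reduce modulo 4.
9 mod 4 = 1
So ω_4^9 = ω_4^1 = e^(-2πi·1/4)

ω_4^9 = ω_4^1 = -1i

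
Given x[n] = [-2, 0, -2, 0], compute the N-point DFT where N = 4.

X[k] = Σ(n=0 to 3) x[n] · ω_4^(nk)
where ω_4 = e^(-2πi/4)

Computing each X[k]:
X[0] = -4
X[1] = 0
X[2] = -4
X[3] = 0

X = [-4, 0, -4, 0]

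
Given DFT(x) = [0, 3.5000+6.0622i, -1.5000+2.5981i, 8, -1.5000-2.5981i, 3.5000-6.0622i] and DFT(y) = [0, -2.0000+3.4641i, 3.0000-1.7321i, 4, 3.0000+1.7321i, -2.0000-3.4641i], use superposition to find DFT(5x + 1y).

By linearity: DFT(5x + 1y) = 5·DFT(x) + 1·DFT(y)
= 5·[0, 3.5000+6.0622i, -1.5000+2.5981i, 8, -1.5000-2.5981i, 3.5000-6.0622i] + 1·[0, -2.0000+3.4641i, 3.0000-1.7321i, 4, 3.0000+1.7321i, -2.0000-3.4641i]

Computing element-wise:
Z[0] = 5·(0) + 1·(0) = 0
Z[1] = 5·(3.5000+6.0622i) + 1·(-2.0000+3.4641i) = 15.5000+33.7751i
Z[2] = 5·(-1.5000+2.5981i) + 1·(3.0000-1.7321i) = -4.5000+11.2584i
Z[3] = 5·(8) + 1·(4) = 44
Z[4] = 5·(-1.5000-2.5981i) + 1·(3.0000+1.7321i) = -4.5000-11.2584i
Z[5] = 5·(3.5000-6.0622i) + 1·(-2.0000-3.4641i) = 15.5000-33.7751i

DFT(5x + 1y) = 5·X + 1·Y = [0, 15.5000+33.7751i, -4.5000+11.2584i, 44, -4.5000-11.2584i, 15.5000-33.7751i]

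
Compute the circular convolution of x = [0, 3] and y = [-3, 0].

(x ⊛ y)[n] = Σ(m=0 to 1) x[m] · y[(n-m) mod 2]

Computing each output sample:
(x ⊛ y)[0] = 0
(x ⊛ y)[1] = -9

x ⊛ y = [0, -9]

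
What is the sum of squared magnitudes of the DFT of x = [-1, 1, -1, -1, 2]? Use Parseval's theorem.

Parseval: Σ|x[n]|² = (1/N)Σ|X[k]|², so Σ|X[k]|² = N·Σ|x[n]|² = 5·8.0000

Σ|X[k]|² = N·Σ|x[n]|² = 5·8.0000 = 40.0000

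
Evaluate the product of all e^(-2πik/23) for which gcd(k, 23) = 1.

The primitive 23rd roots of unity are ω_23^k for k coprime to 23: k ∈ {1, 2, 3, 4, 5, 6, 7, 8, 9, 10, 11, 12, 13, 14, 15, 16, 17, 18, 19, 20, 21, 22}
Their product equals the constant term of the cyclotomic polynomial Φ_23(x) up to sign.
For n ≥ 3, the product of all primitive nth roots of unity is 1. (For n=1 it is 1; for n=2 it is -1.)

1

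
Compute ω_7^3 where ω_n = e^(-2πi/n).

ω_7^3 = e^(-2πi·3/7)
= cos(-2π·3/7) + i·sin(-2π·3/7)
= cos(-6π/7) + i·sin(-6π/7)

ω_7^3 = cos(-6π/7) + i·sin(-6π/7) = -0.9010-0.4339i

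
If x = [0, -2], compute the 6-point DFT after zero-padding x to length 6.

Original 2-point DFT: [-2, 2]
Zero-padded 6-point DFT provides frequency interpolation.

DFT_6([x, 0, ...]) = [-2, -1.0000+1.7321i, 1.0000+1.7321i, 2, 1.0000-1.7321i, -1.0000-1.7321i]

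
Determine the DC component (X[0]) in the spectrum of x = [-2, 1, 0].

X[0] = Σ(n=0 to 2) x[n] · ω_3^0 = Σ x[n]
= (-2) + (1) + (0)

X[0] = -1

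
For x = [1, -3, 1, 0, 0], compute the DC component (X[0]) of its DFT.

X[0] = Σ(n=0 to 4) x[n] · ω_5^0 = Σ x[n]
= (1) + (-3) + (1) + (0) + (0)

X[0] = -1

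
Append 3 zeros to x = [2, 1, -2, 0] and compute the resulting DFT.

Original 4-point DFT: [1, 4-1i, -1, 4+1i]
Zero-padded 7-point DFT provides frequency interpolation.

DFT_7([x, 0, ...]) = [1, 3.0685+1.1680i, 3.5794-1.8427i, -0.1479-1.9975i, -0.1479+1.9975i, 3.5794+1.8427i, 3.0685-1.1680i]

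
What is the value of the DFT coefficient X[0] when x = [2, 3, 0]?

X[0] = Σ(n=0 to 2) x[n] · ω_3^0 = Σ x[n]
= (2) + (3) + (0)

X[0] = 5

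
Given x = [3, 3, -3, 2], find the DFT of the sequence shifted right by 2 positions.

Time shift by 2: X_shifted[k] = ω_4^(2k) · X[k]
Shifted x = [-3, 2, 3, 3]

DFT(x[n-2]) = [5, -6+1i, -5, -6-1i]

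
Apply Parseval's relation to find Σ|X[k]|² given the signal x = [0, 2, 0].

Parseval: Σ|x[n]|² = (1/N)Σ|X[k]|², so Σ|X[k]|² = N·Σ|x[n]|² = 3·4.0000

Σ|X[k]|² = N·Σ|x[n]|² = 3·4.0000 = 12.0000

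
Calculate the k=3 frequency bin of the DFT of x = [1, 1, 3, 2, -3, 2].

X[3] = Σ(n=0 to 5) x[n] · ω_6^(3n) where ω_6 = e^(-2πi/6)
= (1)·ω_6^0 + (1)·ω_6^3 + (3)·ω_6^6 + (2)·ω_6^9 + (-3)·ω_6^12 + (2)·ω_6^15

X[3] = -4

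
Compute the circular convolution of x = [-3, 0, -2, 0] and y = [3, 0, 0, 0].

(x ⊛ y)[n] = Σ(m=0 to 3) x[m] · y[(n-m) mod 4]

Computing each output sample:
(x ⊛ y)[0] = -9
(x ⊛ y)[1] = 0
(x ⊛ y)[2] = -6
(x ⊛ y)[3] = 0

x ⊛ y = [-9, 0, -6, 0]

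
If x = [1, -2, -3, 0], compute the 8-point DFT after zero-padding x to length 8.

Original 4-point DFT: [-4, 4+2i, 0, 4-2i]
Zero-padded 8-point DFT provides frequency interpolation.

DFT_8([x, 0, ...]) = [-4, -0.4142+4.4142i, 4+2i, 2.4142-1.5858i, 0, 2.4142+1.5858i, 4-2i, -0.4142-4.4142i]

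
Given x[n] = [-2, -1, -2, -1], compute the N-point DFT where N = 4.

X[k] = Σ(n=0 to 3) x[n] · ω_4^(nk)
where ω_4 = e^(-2πi/4)

Computing each X[k]:
X[0] = -6
X[1] = 0
X[2] = -2
X[3] = 0

X = [-6, 0, -2, 0]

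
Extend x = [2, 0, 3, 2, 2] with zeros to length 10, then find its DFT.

Original 5-point DFT: [9, -1.4271+1.3143i, 1.9271+2.1266i, 1.9271-2.1266i, -1.4271-1.3143i]
Zero-padded 10-point DFT provides frequency interpolation.

DFT_10([x, 0, ...]) = [9, 0.6910-5.9309i, -1.4271+1.3143i, 1.8090+1.0368i, 1.9271+2.1266i, 5, 1.9271-2.1266i, 1.8090-1.0368i, -1.4271-1.3143i, 0.6910+5.9309i]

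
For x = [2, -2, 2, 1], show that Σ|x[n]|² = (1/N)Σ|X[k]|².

Time domain:
Σ|x[n]|² = |2|² + |-2|² + |2|² + |1|² = 13.0000

Frequency domain:
(1/4)Σ|X[k]|² = (1/4)(|3|² + |3i|² + |5|² + |-3i|²) = (1/4)·52.0000 = 13.0000

Both sides agree, confirming Parseval's theorem.

Σ|x[n]|² = (1/N)Σ|X[k]|² = 13.0000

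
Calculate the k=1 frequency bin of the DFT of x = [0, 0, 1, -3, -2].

X[1] = Σ(n=0 to 4) x[n] · ω_5^(1n) where ω_5 = e^(-2πi/5)
= (0)·ω_5^0 + (0)·ω_5^1 + (1)·ω_5^2 + (-3)·ω_5^3 + (-2)·ω_5^4

X[1] = 1.0000-4.2533i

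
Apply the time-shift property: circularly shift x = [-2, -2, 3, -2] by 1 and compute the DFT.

Time shift by 1: X_shifted[k] = ω_4^(1k) · X[k]
Shifted x = [-2, -2, -2, 3]

DFT(x[n-1]) = [-3, 5i, -5, -5i]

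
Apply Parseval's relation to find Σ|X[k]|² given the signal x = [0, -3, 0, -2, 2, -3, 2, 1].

Parseval: Σ|x[n]|² = (1/N)Σ|X[k]|², so Σ|X[k]|² = N·Σ|x[n]|² = 8·31.0000

Σ|X[k]|² = N·Σ|x[n]|² = 8·31.0000 = 248.0000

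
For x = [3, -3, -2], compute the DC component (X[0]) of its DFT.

X[0] = Σ(n=0 to 2) x[n] · ω_3^0 = Σ x[n]
= (3) + (-3) + (-2)

X[0] = -2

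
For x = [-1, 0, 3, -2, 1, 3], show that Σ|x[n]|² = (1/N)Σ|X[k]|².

Time domain:
Σ|x[n]|² = |-1|² + |0|² + |3|² + |-2|² + |1|² + |3|² = 24.0000

Frequency domain:
(1/6)Σ|X[k]|² = (1/6)(|4|² + |0.5000+0.8660i|² + |-6.5000+4.3301i|² + |2|² + |-6.5000-4.3301i|² + |0.5000-0.8660i|²) = (1/6)·144.0000 = 24.0000

Both sides agree, confirming Parseval's theorem.

Σ|x[n]|² = (1/N)Σ|X[k]|² = 24.0000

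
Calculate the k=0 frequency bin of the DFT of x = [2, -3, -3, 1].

X[0] = Σ(n=0 to 3) x[n] · ω_4^0 = Σ x[n]
= (2) + (-3) + (-3) + (1)

X[0] = -3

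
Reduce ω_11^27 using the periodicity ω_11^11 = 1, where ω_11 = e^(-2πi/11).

Since ω_11^11 = 1, powers reduce modulo 11.
27 mod 11 = 5
So ω_11^27 = ω_11^5 = e^(-2πi·5/11)

ω_11^27 = ω_11^5 = -0.9595-0.2817i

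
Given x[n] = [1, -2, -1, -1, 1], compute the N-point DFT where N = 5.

X[k] = Σ(n=0 to 4) x[n] · ω_5^(nk)
where ω_5 = e^(-2πi/5)

Computing each X[k]:
X[0] = -2
X[1] = 2.3090+2.8532i
X[2] = 1.1910+1.7634i
X[3] = 1.1910-1.7634i
X[4] = 2.3090-2.8532i

X = [-2, 2.3090+2.8532i, 1.1910+1.7634i, 1.1910-1.7634i, 2.3090-2.8532i]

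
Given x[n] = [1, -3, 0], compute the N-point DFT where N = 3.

X[k] = Σ(n=0 to 2) x[n] · ω_3^(nk)
where ω_3 = e^(-2πi/3)

Computing each X[k]:
X[0] = -2
X[1] = 2.5000+2.5981i
X[2] = 2.5000-2.5981i

X = [-2, 2.5000+2.5981i, 2.5000-2.5981i]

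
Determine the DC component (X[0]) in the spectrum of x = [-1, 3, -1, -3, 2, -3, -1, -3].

X[0] = Σ(n=0 to 7) x[n] · ω_8^0 = Σ x[n]
= (-1) + (3) + (-1) + (-3) + (2) + (-3) + (-1) + (-3)

X[0] = -7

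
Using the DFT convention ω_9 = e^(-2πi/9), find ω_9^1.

ω_9^1 = e^(-2πi·1/9)
= cos(-2π·1/9) + i·sin(-2π·1/9)
= cos(-2π/9) + i·sin(-2π/9)

ω_9^1 = cos(-2π/9) + i·sin(-2π/9) = 0.7660-0.6428i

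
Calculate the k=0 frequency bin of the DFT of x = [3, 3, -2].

X[0] = Σ(n=0 to 2) x[n] · ω_3^0 = Σ x[n]
= (3) + (3) + (-2)

X[0] = 4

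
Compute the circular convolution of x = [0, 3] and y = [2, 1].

(x ⊛ y)[n] = Σ(m=0 to 1) x[m] · y[(n-m) mod 2]

Computing each output sample:
(x ⊛ y)[0] = 3
(x ⊛ y)[1] = 6

x ⊛ y = [3, 6]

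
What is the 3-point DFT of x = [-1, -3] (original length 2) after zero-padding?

Original 2-point DFT: [-4, 2]
Zero-padded 3-point DFT provides frequency interpolation.

DFT_3([x, 0, ...]) = [-4, 0.5000+2.5981i, 0.5000-2.5981i]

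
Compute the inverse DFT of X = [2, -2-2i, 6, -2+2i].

x[n] = (1/4) Σ(k=0 to 3) X[k] · e^(2πikn/4)

Computing each x[n]:
x[0] = 1
x[1] = 0
x[2] = 3
x[3] = -2

x = [1, 0, 3, -2]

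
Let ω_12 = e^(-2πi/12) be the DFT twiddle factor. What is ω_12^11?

ω_12^11 = e^(-2πi·11/12)
= cos(-2π·11/12) + i·sin(-2π·11/12)
= cos(-22π/12) + i·sin(-22π/12)

ω_12^11 = cos(-22π/12) + i·sin(-22π/12) = 0.8660+0.5000i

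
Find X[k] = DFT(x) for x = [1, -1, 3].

X[k] = Σ(n=0 to 2) x[n] · ω_3^(nk)
where ω_3 = e^(-2πi/3)

Computing each X[k]:
X[0] = 3
X[1] = 3.4641i
X[2] = -3.4641i

X = [3, 3.4641i, -3.4641i]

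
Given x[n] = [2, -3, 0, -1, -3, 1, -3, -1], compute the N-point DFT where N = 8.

X[k] = Σ(n=0 to 7) x[n] · ω_8^(nk)
where ω_8 = e^(-2πi/8)

Computing each X[k]:
X[0] = -8
X[1] = 2.1716-0.1716i
X[2] = 2
X[3] = 7.8284+5.8284i
X[4] = 0
X[5] = 7.8284-5.8284i
X[6] = 2
X[7] = 2.1716+0.1716i

X = [-8, 2.1716-0.1716i, 2, 7.8284+5.8284i, 0, 7.8284-5.8284i, 2, 2.1716+0.1716i]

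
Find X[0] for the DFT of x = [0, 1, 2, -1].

X[0] = Σ(n=0 to 3) x[n] · ω_4^0 = Σ x[n]
= (0) + (1) + (2) + (-1)

X[0] = 2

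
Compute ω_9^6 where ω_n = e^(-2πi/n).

ω_9^6 = e^(-2πi·6/9)
= cos(-2π·6/9) + i·sin(-2π·6/9)
= cos(-12π/9) + i·sin(-12π/9)

ω_9^6 = cos(-12π/9) + i·sin(-12π/9) = -0.5000+0.8660i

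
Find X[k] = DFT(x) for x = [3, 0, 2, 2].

X[k] = Σ(n=0 to 3) x[n] · ω_4^(nk)
where ω_4 = e^(-2πi/4)

Computing each X[k]:
X[0] = 7
X[1] = 1+2i
X[2] = 3
X[3] = 1-2i

X = [7, 1+2i, 3, 1-2i]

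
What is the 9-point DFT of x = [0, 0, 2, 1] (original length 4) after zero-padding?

Original 4-point DFT: [3, -2+1i, 1, -2-1i]
Zero-padded 9-point DFT provides frequency interpolation.

DFT_9([x, 0, ...]) = [3, -0.1527-2.8356i, -2.3794+0.1820i, 1.7321i, 1.0321+0.4195i, 1.0321-0.4195i, -1.7321i, -2.3794-0.1820i, -0.1527+2.8356i]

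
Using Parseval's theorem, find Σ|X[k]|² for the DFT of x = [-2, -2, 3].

Parseval: Σ|x[n]|² = (1/N)Σ|X[k]|², so Σ|X[k]|² = N·Σ|x[n]|² = 3·17.0000

Σ|X[k]|² = N·Σ|x[n]|² = 3·17.0000 = 51.0000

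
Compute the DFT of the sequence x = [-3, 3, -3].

X[k] = Σ(n=0 to 2) x[n] · ω_3^(nk)
where ω_3 = e^(-2πi/3)

Computing each X[k]:
X[0] = -3
X[1] = -3.0000-5.1962i
X[2] = -3.0000+5.1962i

X = [-3, -3.0000-5.1962i, -3.0000+5.1962i]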